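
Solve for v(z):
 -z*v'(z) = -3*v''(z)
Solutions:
 v(z) = C1 + C2*erfi(sqrt(6)*z/6)


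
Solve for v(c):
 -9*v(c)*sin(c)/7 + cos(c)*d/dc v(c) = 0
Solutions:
 v(c) = C1/cos(c)^(9/7)


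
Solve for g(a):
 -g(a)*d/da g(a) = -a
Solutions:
 g(a) = -sqrt(C1 + a^2)
 g(a) = sqrt(C1 + a^2)


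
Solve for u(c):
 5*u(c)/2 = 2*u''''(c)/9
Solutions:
 u(c) = C1*exp(-5^(1/4)*sqrt(6)*c/2) + C2*exp(5^(1/4)*sqrt(6)*c/2) + C3*sin(5^(1/4)*sqrt(6)*c/2) + C4*cos(5^(1/4)*sqrt(6)*c/2)


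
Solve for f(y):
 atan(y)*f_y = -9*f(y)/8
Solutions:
 f(y) = C1*exp(-9*Integral(1/atan(y), y)/8)


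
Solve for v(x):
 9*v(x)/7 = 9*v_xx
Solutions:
 v(x) = C1*exp(-sqrt(7)*x/7) + C2*exp(sqrt(7)*x/7)


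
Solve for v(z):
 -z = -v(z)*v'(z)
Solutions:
 v(z) = -sqrt(C1 + z^2)
 v(z) = sqrt(C1 + z^2)


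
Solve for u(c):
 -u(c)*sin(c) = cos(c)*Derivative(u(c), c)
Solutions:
 u(c) = C1*cos(c)


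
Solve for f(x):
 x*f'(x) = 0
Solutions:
 f(x) = C1


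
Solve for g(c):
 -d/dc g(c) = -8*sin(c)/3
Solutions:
 g(c) = C1 - 8*cos(c)/3


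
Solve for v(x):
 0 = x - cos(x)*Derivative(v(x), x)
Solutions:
 v(x) = C1 + Integral(x/cos(x), x)


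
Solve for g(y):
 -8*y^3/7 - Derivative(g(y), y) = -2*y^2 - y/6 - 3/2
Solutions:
 g(y) = C1 - 2*y^4/7 + 2*y^3/3 + y^2/12 + 3*y/2


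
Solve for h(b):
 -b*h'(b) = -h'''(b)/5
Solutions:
 h(b) = C1 + Integral(C2*airyai(5^(1/3)*b) + C3*airybi(5^(1/3)*b), b)


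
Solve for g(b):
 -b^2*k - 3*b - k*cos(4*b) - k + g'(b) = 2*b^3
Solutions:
 g(b) = C1 + b^4/2 + b^3*k/3 + 3*b^2/2 + b*k + k*sin(4*b)/4


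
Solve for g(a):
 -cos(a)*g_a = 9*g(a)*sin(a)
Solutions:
 g(a) = C1*cos(a)^9


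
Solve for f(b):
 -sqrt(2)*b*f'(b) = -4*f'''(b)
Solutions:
 f(b) = C1 + Integral(C2*airyai(sqrt(2)*b/2) + C3*airybi(sqrt(2)*b/2), b)


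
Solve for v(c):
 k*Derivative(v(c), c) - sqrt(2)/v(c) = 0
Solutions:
 v(c) = -sqrt(C1 + 2*sqrt(2)*c/k)
 v(c) = sqrt(C1 + 2*sqrt(2)*c/k)


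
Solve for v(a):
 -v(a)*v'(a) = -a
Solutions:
 v(a) = -sqrt(C1 + a^2)
 v(a) = sqrt(C1 + a^2)


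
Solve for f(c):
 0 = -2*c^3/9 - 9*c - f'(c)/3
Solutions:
 f(c) = C1 - c^4/6 - 27*c^2/2


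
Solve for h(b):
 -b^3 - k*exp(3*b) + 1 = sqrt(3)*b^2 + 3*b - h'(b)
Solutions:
 h(b) = C1 + b^4/4 + sqrt(3)*b^3/3 + 3*b^2/2 - b + k*exp(3*b)/3


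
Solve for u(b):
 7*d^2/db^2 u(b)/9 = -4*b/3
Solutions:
 u(b) = C1 + C2*b - 2*b^3/7


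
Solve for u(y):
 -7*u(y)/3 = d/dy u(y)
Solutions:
 u(y) = C1*exp(-7*y/3)


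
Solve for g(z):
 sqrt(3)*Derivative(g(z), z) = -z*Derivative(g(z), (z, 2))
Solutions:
 g(z) = C1 + C2*z^(1 - sqrt(3))


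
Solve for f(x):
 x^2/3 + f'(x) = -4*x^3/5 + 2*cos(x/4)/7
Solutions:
 f(x) = C1 - x^4/5 - x^3/9 + 8*sin(x/4)/7


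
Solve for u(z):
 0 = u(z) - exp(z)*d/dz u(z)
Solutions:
 u(z) = C1*exp(-exp(-z))


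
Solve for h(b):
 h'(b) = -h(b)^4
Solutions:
 h(b) = (-3^(2/3) - 3*3^(1/6)*I)*(1/(C1 + b))^(1/3)/6
 h(b) = (-3^(2/3) + 3*3^(1/6)*I)*(1/(C1 + b))^(1/3)/6
 h(b) = (1/(C1 + 3*b))^(1/3)


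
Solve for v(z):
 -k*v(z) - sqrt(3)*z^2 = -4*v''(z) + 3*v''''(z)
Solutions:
 v(z) = C1*exp(-sqrt(3)*z*sqrt(2 - sqrt(4 - 3*k))/3) + C2*exp(sqrt(3)*z*sqrt(2 - sqrt(4 - 3*k))/3) + C3*exp(-sqrt(3)*z*sqrt(sqrt(4 - 3*k) + 2)/3) + C4*exp(sqrt(3)*z*sqrt(sqrt(4 - 3*k) + 2)/3) - sqrt(3)*z^2/k - 8*sqrt(3)/k^2


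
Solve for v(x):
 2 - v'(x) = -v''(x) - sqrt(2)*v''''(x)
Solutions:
 v(x) = C1 + C2*exp(-x*(-2*2^(1/6)*3^(2/3)/(9*sqrt(2) + sqrt(6)*sqrt(2*sqrt(2) + 27))^(1/3) + 6^(1/3)*(9*sqrt(2) + sqrt(6)*sqrt(2*sqrt(2) + 27))^(1/3))/12)*sin(x*(6*6^(1/6)/(9*sqrt(2) + sqrt(6)*sqrt(2*sqrt(2) + 27))^(1/3) + 2^(1/3)*3^(5/6)*(9*sqrt(2) + sqrt(6)*sqrt(2*sqrt(2) + 27))^(1/3))/12) + C3*exp(-x*(-2*2^(1/6)*3^(2/3)/(9*sqrt(2) + sqrt(6)*sqrt(2*sqrt(2) + 27))^(1/3) + 6^(1/3)*(9*sqrt(2) + sqrt(6)*sqrt(2*sqrt(2) + 27))^(1/3))/12)*cos(x*(6*6^(1/6)/(9*sqrt(2) + sqrt(6)*sqrt(2*sqrt(2) + 27))^(1/3) + 2^(1/3)*3^(5/6)*(9*sqrt(2) + sqrt(6)*sqrt(2*sqrt(2) + 27))^(1/3))/12) + C4*exp(x*(-2*2^(1/6)*3^(2/3)/(9*sqrt(2) + sqrt(6)*sqrt(2*sqrt(2) + 27))^(1/3) + 6^(1/3)*(9*sqrt(2) + sqrt(6)*sqrt(2*sqrt(2) + 27))^(1/3))/6) + 2*x


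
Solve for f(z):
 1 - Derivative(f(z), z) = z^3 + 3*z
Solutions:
 f(z) = C1 - z^4/4 - 3*z^2/2 + z


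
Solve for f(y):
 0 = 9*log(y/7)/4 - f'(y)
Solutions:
 f(y) = C1 + 9*y*log(y)/4 - 9*y*log(7)/4 - 9*y/4


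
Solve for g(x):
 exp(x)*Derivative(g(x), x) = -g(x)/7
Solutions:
 g(x) = C1*exp(exp(-x)/7)


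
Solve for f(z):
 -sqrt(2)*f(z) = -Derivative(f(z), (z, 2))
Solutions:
 f(z) = C1*exp(-2^(1/4)*z) + C2*exp(2^(1/4)*z)


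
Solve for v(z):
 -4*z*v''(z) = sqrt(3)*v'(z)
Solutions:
 v(z) = C1 + C2*z^(1 - sqrt(3)/4)


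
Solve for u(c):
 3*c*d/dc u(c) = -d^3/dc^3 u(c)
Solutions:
 u(c) = C1 + Integral(C2*airyai(-3^(1/3)*c) + C3*airybi(-3^(1/3)*c), c)


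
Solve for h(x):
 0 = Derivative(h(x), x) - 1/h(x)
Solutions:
 h(x) = -sqrt(C1 + 2*x)
 h(x) = sqrt(C1 + 2*x)


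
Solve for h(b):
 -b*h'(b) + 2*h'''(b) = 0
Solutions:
 h(b) = C1 + Integral(C2*airyai(2^(2/3)*b/2) + C3*airybi(2^(2/3)*b/2), b)


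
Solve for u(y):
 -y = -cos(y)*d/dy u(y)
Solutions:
 u(y) = C1 + Integral(y/cos(y), y)


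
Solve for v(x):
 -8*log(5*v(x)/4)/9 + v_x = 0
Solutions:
 9*Integral(1/(-log(_y) - log(5) + 2*log(2)), (_y, v(x)))/8 = C1 - x


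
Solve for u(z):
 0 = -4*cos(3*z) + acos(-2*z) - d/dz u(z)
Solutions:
 u(z) = C1 + z*acos(-2*z) + sqrt(1 - 4*z^2)/2 - 4*sin(3*z)/3


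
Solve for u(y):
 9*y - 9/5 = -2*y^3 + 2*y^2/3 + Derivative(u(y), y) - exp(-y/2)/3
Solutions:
 u(y) = C1 + y^4/2 - 2*y^3/9 + 9*y^2/2 - 9*y/5 - 2*exp(-y/2)/3


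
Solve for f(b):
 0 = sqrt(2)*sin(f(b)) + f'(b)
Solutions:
 f(b) = -acos((-C1 - exp(2*sqrt(2)*b))/(C1 - exp(2*sqrt(2)*b))) + 2*pi
 f(b) = acos((-C1 - exp(2*sqrt(2)*b))/(C1 - exp(2*sqrt(2)*b)))


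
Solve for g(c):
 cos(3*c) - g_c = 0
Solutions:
 g(c) = C1 + sin(3*c)/3


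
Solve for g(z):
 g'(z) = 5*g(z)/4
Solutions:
 g(z) = C1*exp(5*z/4)


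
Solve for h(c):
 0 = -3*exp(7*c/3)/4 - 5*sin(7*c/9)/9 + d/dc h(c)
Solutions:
 h(c) = C1 + 9*exp(7*c/3)/28 - 5*cos(7*c/9)/7


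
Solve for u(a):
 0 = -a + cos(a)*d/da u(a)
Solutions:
 u(a) = C1 + Integral(a/cos(a), a)


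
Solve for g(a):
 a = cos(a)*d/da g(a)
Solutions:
 g(a) = C1 + Integral(a/cos(a), a)


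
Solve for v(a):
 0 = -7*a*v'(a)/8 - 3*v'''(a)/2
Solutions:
 v(a) = C1 + Integral(C2*airyai(-126^(1/3)*a/6) + C3*airybi(-126^(1/3)*a/6), a)


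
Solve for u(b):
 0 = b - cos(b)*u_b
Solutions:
 u(b) = C1 + Integral(b/cos(b), b)


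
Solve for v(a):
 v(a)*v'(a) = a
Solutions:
 v(a) = -sqrt(C1 + a^2)
 v(a) = sqrt(C1 + a^2)


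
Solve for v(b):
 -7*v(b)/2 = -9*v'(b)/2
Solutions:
 v(b) = C1*exp(7*b/9)


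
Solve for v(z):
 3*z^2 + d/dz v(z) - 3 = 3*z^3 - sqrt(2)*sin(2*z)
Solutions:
 v(z) = C1 + 3*z^4/4 - z^3 + 3*z + sqrt(2)*cos(2*z)/2


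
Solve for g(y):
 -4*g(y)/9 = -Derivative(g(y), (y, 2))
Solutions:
 g(y) = C1*exp(-2*y/3) + C2*exp(2*y/3)


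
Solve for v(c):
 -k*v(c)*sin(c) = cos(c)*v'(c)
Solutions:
 v(c) = C1*exp(k*log(cos(c)))


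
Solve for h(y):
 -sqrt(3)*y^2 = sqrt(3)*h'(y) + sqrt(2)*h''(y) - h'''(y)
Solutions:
 h(y) = C1 + C2*exp(sqrt(2)*y*(1 - sqrt(1 + 2*sqrt(3)))/2) + C3*exp(sqrt(2)*y*(1 + sqrt(1 + 2*sqrt(3)))/2) - y^3/3 + sqrt(6)*y^2/3 - 4*y/3 - 2*sqrt(3)*y/3


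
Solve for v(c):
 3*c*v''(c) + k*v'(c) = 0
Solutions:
 v(c) = C1 + c^(1 - re(k)/3)*(C2*sin(log(c)*Abs(im(k))/3) + C3*cos(log(c)*im(k)/3))


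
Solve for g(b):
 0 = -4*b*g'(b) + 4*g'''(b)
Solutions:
 g(b) = C1 + Integral(C2*airyai(b) + C3*airybi(b), b)


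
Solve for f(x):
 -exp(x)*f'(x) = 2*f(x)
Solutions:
 f(x) = C1*exp(2*exp(-x))


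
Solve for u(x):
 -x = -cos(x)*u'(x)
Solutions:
 u(x) = C1 + Integral(x/cos(x), x)


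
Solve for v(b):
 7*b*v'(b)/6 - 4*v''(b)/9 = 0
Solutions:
 v(b) = C1 + C2*erfi(sqrt(21)*b/4)


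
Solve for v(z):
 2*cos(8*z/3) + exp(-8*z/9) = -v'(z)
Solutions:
 v(z) = C1 - 3*sin(8*z/3)/4 + 9*exp(-8*z/9)/8


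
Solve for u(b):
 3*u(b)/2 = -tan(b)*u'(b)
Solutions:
 u(b) = C1/sin(b)^(3/2)


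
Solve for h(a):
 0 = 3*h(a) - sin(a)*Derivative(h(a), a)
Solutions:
 h(a) = C1*(cos(a) - 1)^(3/2)/(cos(a) + 1)^(3/2)


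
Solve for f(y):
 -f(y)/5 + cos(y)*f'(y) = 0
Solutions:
 f(y) = C1*(sin(y) + 1)^(1/10)/(sin(y) - 1)^(1/10)


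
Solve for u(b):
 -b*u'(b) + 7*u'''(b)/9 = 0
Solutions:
 u(b) = C1 + Integral(C2*airyai(21^(2/3)*b/7) + C3*airybi(21^(2/3)*b/7), b)


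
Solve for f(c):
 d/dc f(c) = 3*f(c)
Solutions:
 f(c) = C1*exp(3*c)


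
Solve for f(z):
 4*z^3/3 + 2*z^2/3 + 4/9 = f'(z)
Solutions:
 f(z) = C1 + z^4/3 + 2*z^3/9 + 4*z/9


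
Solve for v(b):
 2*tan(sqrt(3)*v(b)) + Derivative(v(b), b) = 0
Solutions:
 v(b) = sqrt(3)*(pi - asin(C1*exp(-2*sqrt(3)*b)))/3
 v(b) = sqrt(3)*asin(C1*exp(-2*sqrt(3)*b))/3


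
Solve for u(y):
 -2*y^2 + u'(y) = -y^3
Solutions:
 u(y) = C1 - y^4/4 + 2*y^3/3


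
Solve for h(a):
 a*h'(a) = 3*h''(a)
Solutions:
 h(a) = C1 + C2*erfi(sqrt(6)*a/6)


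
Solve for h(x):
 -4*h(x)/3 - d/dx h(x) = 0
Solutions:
 h(x) = C1*exp(-4*x/3)


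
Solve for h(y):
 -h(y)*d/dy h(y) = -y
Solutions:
 h(y) = -sqrt(C1 + y^2)
 h(y) = sqrt(C1 + y^2)


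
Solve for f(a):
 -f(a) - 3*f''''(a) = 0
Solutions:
 f(a) = (C1*sin(sqrt(2)*3^(3/4)*a/6) + C2*cos(sqrt(2)*3^(3/4)*a/6))*exp(-sqrt(2)*3^(3/4)*a/6) + (C3*sin(sqrt(2)*3^(3/4)*a/6) + C4*cos(sqrt(2)*3^(3/4)*a/6))*exp(sqrt(2)*3^(3/4)*a/6)


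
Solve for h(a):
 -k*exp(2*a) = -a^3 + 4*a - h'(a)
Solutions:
 h(a) = C1 - a^4/4 + 2*a^2 + k*exp(2*a)/2


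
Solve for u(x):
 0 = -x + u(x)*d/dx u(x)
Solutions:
 u(x) = -sqrt(C1 + x^2)
 u(x) = sqrt(C1 + x^2)


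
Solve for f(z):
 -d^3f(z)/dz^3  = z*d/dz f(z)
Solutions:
 f(z) = C1 + Integral(C2*airyai(-z) + C3*airybi(-z), z)


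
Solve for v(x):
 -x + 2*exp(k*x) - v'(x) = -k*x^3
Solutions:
 v(x) = C1 + k*x^4/4 - x^2/2 + 2*exp(k*x)/k


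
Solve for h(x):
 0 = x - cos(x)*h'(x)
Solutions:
 h(x) = C1 + Integral(x/cos(x), x)


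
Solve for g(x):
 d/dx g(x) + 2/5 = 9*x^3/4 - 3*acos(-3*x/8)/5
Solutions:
 g(x) = C1 + 9*x^4/16 - 3*x*acos(-3*x/8)/5 - 2*x/5 - sqrt(64 - 9*x^2)/5


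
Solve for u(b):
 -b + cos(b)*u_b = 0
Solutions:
 u(b) = C1 + Integral(b/cos(b), b)


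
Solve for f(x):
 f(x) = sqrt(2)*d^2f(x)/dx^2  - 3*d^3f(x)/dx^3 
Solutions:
 f(x) = C1*exp(x*(4*2^(1/3)/(-4*sqrt(2) + sqrt(-32 + (243 - 4*sqrt(2))^2) + 243)^(1/3) + 4*sqrt(2) + 2^(2/3)*(-4*sqrt(2) + sqrt(-32 + (243 - 4*sqrt(2))^2) + 243)^(1/3))/36)*sin(2^(1/3)*sqrt(3)*x*(-2^(1/3)*(-4*sqrt(2) + 27*sqrt(-32/729 + (9 - 4*sqrt(2)/27)^2) + 243)^(1/3) + 4/(-4*sqrt(2) + 27*sqrt(-32/729 + (9 - 4*sqrt(2)/27)^2) + 243)^(1/3))/36) + C2*exp(x*(4*2^(1/3)/(-4*sqrt(2) + sqrt(-32 + (243 - 4*sqrt(2))^2) + 243)^(1/3) + 4*sqrt(2) + 2^(2/3)*(-4*sqrt(2) + sqrt(-32 + (243 - 4*sqrt(2))^2) + 243)^(1/3))/36)*cos(2^(1/3)*sqrt(3)*x*(-2^(1/3)*(-4*sqrt(2) + 27*sqrt(-32/729 + (9 - 4*sqrt(2)/27)^2) + 243)^(1/3) + 4/(-4*sqrt(2) + 27*sqrt(-32/729 + (9 - 4*sqrt(2)/27)^2) + 243)^(1/3))/36) + C3*exp(x*(-2^(2/3)*(-4*sqrt(2) + sqrt(-32 + (243 - 4*sqrt(2))^2) + 243)^(1/3) - 4*2^(1/3)/(-4*sqrt(2) + sqrt(-32 + (243 - 4*sqrt(2))^2) + 243)^(1/3) + 2*sqrt(2))/18)


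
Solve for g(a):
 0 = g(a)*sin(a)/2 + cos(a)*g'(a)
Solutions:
 g(a) = C1*sqrt(cos(a))


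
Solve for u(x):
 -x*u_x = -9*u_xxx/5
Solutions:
 u(x) = C1 + Integral(C2*airyai(15^(1/3)*x/3) + C3*airybi(15^(1/3)*x/3), x)


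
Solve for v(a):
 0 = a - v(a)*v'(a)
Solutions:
 v(a) = -sqrt(C1 + a^2)
 v(a) = sqrt(C1 + a^2)


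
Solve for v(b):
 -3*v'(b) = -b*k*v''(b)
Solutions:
 v(b) = C1 + b^(((re(k) + 3)*re(k) + im(k)^2)/(re(k)^2 + im(k)^2))*(C2*sin(3*log(b)*Abs(im(k))/(re(k)^2 + im(k)^2)) + C3*cos(3*log(b)*im(k)/(re(k)^2 + im(k)^2)))


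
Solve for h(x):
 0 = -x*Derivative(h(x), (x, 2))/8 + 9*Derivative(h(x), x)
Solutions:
 h(x) = C1 + C2*x^73


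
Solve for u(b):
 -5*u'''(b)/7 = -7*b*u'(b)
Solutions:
 u(b) = C1 + Integral(C2*airyai(35^(2/3)*b/5) + C3*airybi(35^(2/3)*b/5), b)


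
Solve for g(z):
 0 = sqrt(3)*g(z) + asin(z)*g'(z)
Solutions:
 g(z) = C1*exp(-sqrt(3)*Integral(1/asin(z), z))


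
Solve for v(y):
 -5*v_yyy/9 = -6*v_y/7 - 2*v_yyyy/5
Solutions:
 v(y) = C1 + C2*exp(y*(875*5^(2/3)*7^(1/3)/(486*sqrt(192446) + 214321)^(1/3) + 350 + 5^(1/3)*7^(2/3)*(486*sqrt(192446) + 214321)^(1/3))/756)*sin(sqrt(3)*35^(1/3)*y*(-7^(1/3)*(486*sqrt(192446) + 214321)^(1/3) + 875*5^(1/3)/(486*sqrt(192446) + 214321)^(1/3))/756) + C3*exp(y*(875*5^(2/3)*7^(1/3)/(486*sqrt(192446) + 214321)^(1/3) + 350 + 5^(1/3)*7^(2/3)*(486*sqrt(192446) + 214321)^(1/3))/756)*cos(sqrt(3)*35^(1/3)*y*(-7^(1/3)*(486*sqrt(192446) + 214321)^(1/3) + 875*5^(1/3)/(486*sqrt(192446) + 214321)^(1/3))/756) + C4*exp(y*(-5^(1/3)*7^(2/3)*(486*sqrt(192446) + 214321)^(1/3) - 875*5^(2/3)*7^(1/3)/(486*sqrt(192446) + 214321)^(1/3) + 175)/378)


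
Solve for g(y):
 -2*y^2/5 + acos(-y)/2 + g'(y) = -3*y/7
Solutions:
 g(y) = C1 + 2*y^3/15 - 3*y^2/14 - y*acos(-y)/2 - sqrt(1 - y^2)/2


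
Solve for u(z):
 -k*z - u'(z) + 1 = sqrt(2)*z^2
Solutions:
 u(z) = C1 - k*z^2/2 - sqrt(2)*z^3/3 + z


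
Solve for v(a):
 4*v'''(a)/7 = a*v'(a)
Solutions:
 v(a) = C1 + Integral(C2*airyai(14^(1/3)*a/2) + C3*airybi(14^(1/3)*a/2), a)


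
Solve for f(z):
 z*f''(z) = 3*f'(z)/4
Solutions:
 f(z) = C1 + C2*z^(7/4)


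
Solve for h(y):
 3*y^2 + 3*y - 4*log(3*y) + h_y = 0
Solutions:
 h(y) = C1 - y^3 - 3*y^2/2 + 4*y*log(y) - 4*y + y*log(81)


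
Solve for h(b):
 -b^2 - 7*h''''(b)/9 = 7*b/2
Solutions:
 h(b) = C1 + C2*b + C3*b^2 + C4*b^3 - b^6/280 - 3*b^5/80


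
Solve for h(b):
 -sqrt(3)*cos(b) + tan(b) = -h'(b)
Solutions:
 h(b) = C1 + log(cos(b)) + sqrt(3)*sin(b)


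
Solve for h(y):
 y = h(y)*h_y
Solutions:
 h(y) = -sqrt(C1 + y^2)
 h(y) = sqrt(C1 + y^2)


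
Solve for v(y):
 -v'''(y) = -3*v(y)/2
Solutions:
 v(y) = C3*exp(2^(2/3)*3^(1/3)*y/2) + (C1*sin(2^(2/3)*3^(5/6)*y/4) + C2*cos(2^(2/3)*3^(5/6)*y/4))*exp(-2^(2/3)*3^(1/3)*y/4)


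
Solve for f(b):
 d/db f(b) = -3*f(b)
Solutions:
 f(b) = C1*exp(-3*b)


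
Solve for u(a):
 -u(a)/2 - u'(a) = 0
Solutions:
 u(a) = C1*exp(-a/2)


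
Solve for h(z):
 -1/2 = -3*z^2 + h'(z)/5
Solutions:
 h(z) = C1 + 5*z^3 - 5*z/2


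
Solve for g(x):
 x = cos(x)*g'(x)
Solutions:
 g(x) = C1 + Integral(x/cos(x), x)


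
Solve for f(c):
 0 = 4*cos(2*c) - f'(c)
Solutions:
 f(c) = C1 + 2*sin(2*c)


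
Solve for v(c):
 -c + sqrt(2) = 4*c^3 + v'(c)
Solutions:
 v(c) = C1 - c^4 - c^2/2 + sqrt(2)*c


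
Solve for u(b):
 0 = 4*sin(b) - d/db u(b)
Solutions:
 u(b) = C1 - 4*cos(b)


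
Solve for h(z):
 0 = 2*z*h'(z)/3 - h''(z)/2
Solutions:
 h(z) = C1 + C2*erfi(sqrt(6)*z/3)


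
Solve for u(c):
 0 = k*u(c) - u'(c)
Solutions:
 u(c) = C1*exp(c*k)


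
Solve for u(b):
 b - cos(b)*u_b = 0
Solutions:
 u(b) = C1 + Integral(b/cos(b), b)


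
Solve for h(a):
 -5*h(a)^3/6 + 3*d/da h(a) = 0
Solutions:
 h(a) = -3*sqrt(-1/(C1 + 5*a))
 h(a) = 3*sqrt(-1/(C1 + 5*a))


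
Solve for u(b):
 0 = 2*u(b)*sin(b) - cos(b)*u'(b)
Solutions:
 u(b) = C1/cos(b)^2


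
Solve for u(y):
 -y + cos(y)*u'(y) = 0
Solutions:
 u(y) = C1 + Integral(y/cos(y), y)


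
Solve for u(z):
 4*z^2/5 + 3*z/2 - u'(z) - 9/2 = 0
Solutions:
 u(z) = C1 + 4*z^3/15 + 3*z^2/4 - 9*z/2


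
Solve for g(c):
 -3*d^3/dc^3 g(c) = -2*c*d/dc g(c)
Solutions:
 g(c) = C1 + Integral(C2*airyai(2^(1/3)*3^(2/3)*c/3) + C3*airybi(2^(1/3)*3^(2/3)*c/3), c)


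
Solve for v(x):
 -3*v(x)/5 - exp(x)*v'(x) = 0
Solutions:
 v(x) = C1*exp(3*exp(-x)/5)


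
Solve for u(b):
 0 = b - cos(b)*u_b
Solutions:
 u(b) = C1 + Integral(b/cos(b), b)


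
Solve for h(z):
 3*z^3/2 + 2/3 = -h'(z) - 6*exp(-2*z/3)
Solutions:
 h(z) = C1 - 3*z^4/8 - 2*z/3 + 9*exp(-2*z/3)


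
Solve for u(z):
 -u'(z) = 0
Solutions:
 u(z) = C1


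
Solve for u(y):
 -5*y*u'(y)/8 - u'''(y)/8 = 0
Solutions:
 u(y) = C1 + Integral(C2*airyai(-5^(1/3)*y) + C3*airybi(-5^(1/3)*y), y)


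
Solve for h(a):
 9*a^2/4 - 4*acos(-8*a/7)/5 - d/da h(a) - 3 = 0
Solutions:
 h(a) = C1 + 3*a^3/4 - 4*a*acos(-8*a/7)/5 - 3*a - sqrt(49 - 64*a^2)/10


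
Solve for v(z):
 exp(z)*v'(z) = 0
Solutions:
 v(z) = C1


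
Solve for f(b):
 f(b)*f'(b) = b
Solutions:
 f(b) = -sqrt(C1 + b^2)
 f(b) = sqrt(C1 + b^2)


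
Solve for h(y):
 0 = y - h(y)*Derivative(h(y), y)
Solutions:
 h(y) = -sqrt(C1 + y^2)
 h(y) = sqrt(C1 + y^2)


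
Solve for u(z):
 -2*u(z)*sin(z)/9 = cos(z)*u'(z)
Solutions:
 u(z) = C1*cos(z)^(2/9)


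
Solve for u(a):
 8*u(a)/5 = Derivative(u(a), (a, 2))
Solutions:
 u(a) = C1*exp(-2*sqrt(10)*a/5) + C2*exp(2*sqrt(10)*a/5)


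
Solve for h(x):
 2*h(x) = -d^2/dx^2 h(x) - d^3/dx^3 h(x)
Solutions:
 h(x) = C1*exp(x*(-2 + (3*sqrt(87) + 28)^(-1/3) + (3*sqrt(87) + 28)^(1/3))/6)*sin(sqrt(3)*x*(-(3*sqrt(87) + 28)^(1/3) + (3*sqrt(87) + 28)^(-1/3))/6) + C2*exp(x*(-2 + (3*sqrt(87) + 28)^(-1/3) + (3*sqrt(87) + 28)^(1/3))/6)*cos(sqrt(3)*x*(-(3*sqrt(87) + 28)^(1/3) + (3*sqrt(87) + 28)^(-1/3))/6) + C3*exp(-x*((3*sqrt(87) + 28)^(-1/3) + 1 + (3*sqrt(87) + 28)^(1/3))/3)


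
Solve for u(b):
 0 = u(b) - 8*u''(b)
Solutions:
 u(b) = C1*exp(-sqrt(2)*b/4) + C2*exp(sqrt(2)*b/4)


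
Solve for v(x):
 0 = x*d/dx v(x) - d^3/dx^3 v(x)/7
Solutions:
 v(x) = C1 + Integral(C2*airyai(7^(1/3)*x) + C3*airybi(7^(1/3)*x), x)


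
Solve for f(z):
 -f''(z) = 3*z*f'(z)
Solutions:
 f(z) = C1 + C2*erf(sqrt(6)*z/2)


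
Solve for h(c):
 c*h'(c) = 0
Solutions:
 h(c) = C1


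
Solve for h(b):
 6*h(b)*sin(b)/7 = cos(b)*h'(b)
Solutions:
 h(b) = C1/cos(b)^(6/7)


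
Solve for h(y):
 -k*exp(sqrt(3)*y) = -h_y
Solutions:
 h(y) = C1 + sqrt(3)*k*exp(sqrt(3)*y)/3


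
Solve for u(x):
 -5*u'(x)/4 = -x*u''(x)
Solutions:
 u(x) = C1 + C2*x^(9/4)


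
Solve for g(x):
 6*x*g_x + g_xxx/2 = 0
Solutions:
 g(x) = C1 + Integral(C2*airyai(-12^(1/3)*x) + C3*airybi(-12^(1/3)*x), x)


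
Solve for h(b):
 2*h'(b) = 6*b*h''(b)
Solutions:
 h(b) = C1 + C2*b^(4/3)


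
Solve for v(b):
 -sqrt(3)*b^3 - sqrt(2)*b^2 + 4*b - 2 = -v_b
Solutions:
 v(b) = C1 + sqrt(3)*b^4/4 + sqrt(2)*b^3/3 - 2*b^2 + 2*b


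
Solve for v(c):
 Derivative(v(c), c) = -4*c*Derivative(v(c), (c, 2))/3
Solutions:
 v(c) = C1 + C2*c^(1/4)


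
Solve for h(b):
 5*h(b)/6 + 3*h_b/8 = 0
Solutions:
 h(b) = C1*exp(-20*b/9)


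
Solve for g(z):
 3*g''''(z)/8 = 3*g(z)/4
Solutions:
 g(z) = C1*exp(-2^(1/4)*z) + C2*exp(2^(1/4)*z) + C3*sin(2^(1/4)*z) + C4*cos(2^(1/4)*z)


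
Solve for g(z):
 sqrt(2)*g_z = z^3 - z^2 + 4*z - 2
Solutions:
 g(z) = C1 + sqrt(2)*z^4/8 - sqrt(2)*z^3/6 + sqrt(2)*z^2 - sqrt(2)*z


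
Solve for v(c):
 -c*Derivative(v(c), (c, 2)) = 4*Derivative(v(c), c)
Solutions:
 v(c) = C1 + C2/c^3


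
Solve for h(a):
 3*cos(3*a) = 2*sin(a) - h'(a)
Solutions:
 h(a) = C1 - sin(3*a) - 2*cos(a)


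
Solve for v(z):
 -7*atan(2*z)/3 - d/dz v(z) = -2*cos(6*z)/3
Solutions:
 v(z) = C1 - 7*z*atan(2*z)/3 + 7*log(4*z^2 + 1)/12 + sin(6*z)/9


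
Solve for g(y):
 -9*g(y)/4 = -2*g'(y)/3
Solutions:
 g(y) = C1*exp(27*y/8)


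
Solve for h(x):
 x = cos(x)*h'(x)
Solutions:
 h(x) = C1 + Integral(x/cos(x), x)


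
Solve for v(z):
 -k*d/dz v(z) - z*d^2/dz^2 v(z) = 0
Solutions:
 v(z) = C1 + z^(1 - re(k))*(C2*sin(log(z)*Abs(im(k))) + C3*cos(log(z)*im(k)))


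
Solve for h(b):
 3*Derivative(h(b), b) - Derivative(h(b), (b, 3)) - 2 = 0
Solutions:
 h(b) = C1 + C2*exp(-sqrt(3)*b) + C3*exp(sqrt(3)*b) + 2*b/3


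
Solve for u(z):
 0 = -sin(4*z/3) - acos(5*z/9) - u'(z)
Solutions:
 u(z) = C1 - z*acos(5*z/9) + sqrt(81 - 25*z^2)/5 + 3*cos(4*z/3)/4


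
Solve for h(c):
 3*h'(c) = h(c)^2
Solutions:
 h(c) = -3/(C1 + c)


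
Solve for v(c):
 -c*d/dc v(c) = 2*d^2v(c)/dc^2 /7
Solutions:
 v(c) = C1 + C2*erf(sqrt(7)*c/2)


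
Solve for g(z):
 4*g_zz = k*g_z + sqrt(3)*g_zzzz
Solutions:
 g(z) = C1 + C2*exp(-z*(2^(2/3)*3^(1/6)*(9*k + sqrt(81*k^2 - 256*sqrt(3)))^(1/3) + 8*6^(1/3)/(9*k + sqrt(81*k^2 - 256*sqrt(3)))^(1/3))/6) + C3*exp(z*(2^(2/3)*3^(1/6)*(9*k + sqrt(81*k^2 - 256*sqrt(3)))^(1/3) - 6^(2/3)*I*(9*k + sqrt(81*k^2 - 256*sqrt(3)))^(1/3) - 64*sqrt(3)/((9*k + sqrt(81*k^2 - 256*sqrt(3)))^(1/3)*(-2^(2/3)*3^(1/6) + 6^(2/3)*I)))/12) + C4*exp(z*(2^(2/3)*3^(1/6)*(9*k + sqrt(81*k^2 - 256*sqrt(3)))^(1/3) + 6^(2/3)*I*(9*k + sqrt(81*k^2 - 256*sqrt(3)))^(1/3) + 64*sqrt(3)/((9*k + sqrt(81*k^2 - 256*sqrt(3)))^(1/3)*(2^(2/3)*3^(1/6) + 6^(2/3)*I)))/12)


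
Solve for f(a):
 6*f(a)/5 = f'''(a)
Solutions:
 f(a) = C3*exp(5^(2/3)*6^(1/3)*a/5) + (C1*sin(2^(1/3)*3^(5/6)*5^(2/3)*a/10) + C2*cos(2^(1/3)*3^(5/6)*5^(2/3)*a/10))*exp(-5^(2/3)*6^(1/3)*a/10)


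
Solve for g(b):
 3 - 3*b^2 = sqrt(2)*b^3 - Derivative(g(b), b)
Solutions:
 g(b) = C1 + sqrt(2)*b^4/4 + b^3 - 3*b


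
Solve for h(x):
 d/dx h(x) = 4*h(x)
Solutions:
 h(x) = C1*exp(4*x)


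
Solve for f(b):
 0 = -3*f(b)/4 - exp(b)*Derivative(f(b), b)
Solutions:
 f(b) = C1*exp(3*exp(-b)/4)


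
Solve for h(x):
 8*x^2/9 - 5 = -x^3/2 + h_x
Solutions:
 h(x) = C1 + x^4/8 + 8*x^3/27 - 5*x


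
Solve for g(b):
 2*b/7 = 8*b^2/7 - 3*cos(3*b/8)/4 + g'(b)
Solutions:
 g(b) = C1 - 8*b^3/21 + b^2/7 + 2*sin(3*b/8)


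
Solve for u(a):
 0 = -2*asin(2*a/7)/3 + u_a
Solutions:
 u(a) = C1 + 2*a*asin(2*a/7)/3 + sqrt(49 - 4*a^2)/3


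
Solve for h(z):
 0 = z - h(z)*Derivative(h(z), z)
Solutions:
 h(z) = -sqrt(C1 + z^2)
 h(z) = sqrt(C1 + z^2)


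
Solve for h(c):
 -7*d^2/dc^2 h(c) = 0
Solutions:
 h(c) = C1 + C2*c


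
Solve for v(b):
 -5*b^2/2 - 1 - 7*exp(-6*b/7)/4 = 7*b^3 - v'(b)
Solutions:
 v(b) = C1 + 7*b^4/4 + 5*b^3/6 + b - 49*exp(-6*b/7)/24


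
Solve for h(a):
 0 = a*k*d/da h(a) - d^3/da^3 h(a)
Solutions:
 h(a) = C1 + Integral(C2*airyai(a*k^(1/3)) + C3*airybi(a*k^(1/3)), a)


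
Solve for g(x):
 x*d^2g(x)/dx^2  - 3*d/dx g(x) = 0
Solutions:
 g(x) = C1 + C2*x^4


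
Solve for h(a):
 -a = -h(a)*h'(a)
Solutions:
 h(a) = -sqrt(C1 + a^2)
 h(a) = sqrt(C1 + a^2)


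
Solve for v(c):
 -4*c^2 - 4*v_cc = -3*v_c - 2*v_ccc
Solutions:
 v(c) = C1 + 4*c^3/9 + 16*c^2/9 + 80*c/27 + (C2*sin(sqrt(2)*c/2) + C3*cos(sqrt(2)*c/2))*exp(c)


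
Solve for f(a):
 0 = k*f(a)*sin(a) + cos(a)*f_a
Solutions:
 f(a) = C1*exp(k*log(cos(a)))


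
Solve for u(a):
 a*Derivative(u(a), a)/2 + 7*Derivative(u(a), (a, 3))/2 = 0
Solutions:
 u(a) = C1 + Integral(C2*airyai(-7^(2/3)*a/7) + C3*airybi(-7^(2/3)*a/7), a)


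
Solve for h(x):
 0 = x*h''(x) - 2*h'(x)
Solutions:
 h(x) = C1 + C2*x^3


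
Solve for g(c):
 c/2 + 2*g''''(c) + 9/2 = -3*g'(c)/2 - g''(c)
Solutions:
 g(c) = C1 + C2*exp(-3^(1/3)*c*(-(27 + sqrt(753))^(1/3) + 2*3^(1/3)/(27 + sqrt(753))^(1/3))/12)*sin(3^(1/6)*c*(6/(27 + sqrt(753))^(1/3) + 3^(2/3)*(27 + sqrt(753))^(1/3))/12) + C3*exp(-3^(1/3)*c*(-(27 + sqrt(753))^(1/3) + 2*3^(1/3)/(27 + sqrt(753))^(1/3))/12)*cos(3^(1/6)*c*(6/(27 + sqrt(753))^(1/3) + 3^(2/3)*(27 + sqrt(753))^(1/3))/12) + C4*exp(3^(1/3)*c*(-(27 + sqrt(753))^(1/3) + 2*3^(1/3)/(27 + sqrt(753))^(1/3))/6) - c^2/6 - 25*c/9


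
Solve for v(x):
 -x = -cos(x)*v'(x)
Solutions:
 v(x) = C1 + Integral(x/cos(x), x)


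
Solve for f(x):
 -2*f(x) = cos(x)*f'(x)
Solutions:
 f(x) = C1*(sin(x) - 1)/(sin(x) + 1)


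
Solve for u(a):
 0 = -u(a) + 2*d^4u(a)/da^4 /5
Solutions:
 u(a) = C1*exp(-2^(3/4)*5^(1/4)*a/2) + C2*exp(2^(3/4)*5^(1/4)*a/2) + C3*sin(2^(3/4)*5^(1/4)*a/2) + C4*cos(2^(3/4)*5^(1/4)*a/2)


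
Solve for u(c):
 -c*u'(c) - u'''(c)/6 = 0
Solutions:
 u(c) = C1 + Integral(C2*airyai(-6^(1/3)*c) + C3*airybi(-6^(1/3)*c), c)


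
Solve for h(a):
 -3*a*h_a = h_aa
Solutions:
 h(a) = C1 + C2*erf(sqrt(6)*a/2)


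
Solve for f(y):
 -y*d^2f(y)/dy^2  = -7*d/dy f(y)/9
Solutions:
 f(y) = C1 + C2*y^(16/9)


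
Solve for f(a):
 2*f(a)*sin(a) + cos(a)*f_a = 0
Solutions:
 f(a) = C1*cos(a)^2


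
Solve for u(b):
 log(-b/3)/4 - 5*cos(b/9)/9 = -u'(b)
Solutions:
 u(b) = C1 - b*log(-b)/4 + b/4 + b*log(3)/4 + 5*sin(b/9)


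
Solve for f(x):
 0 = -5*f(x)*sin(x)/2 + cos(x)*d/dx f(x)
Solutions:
 f(x) = C1/cos(x)^(5/2)


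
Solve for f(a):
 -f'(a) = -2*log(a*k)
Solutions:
 f(a) = C1 + 2*a*log(a*k) - 2*a


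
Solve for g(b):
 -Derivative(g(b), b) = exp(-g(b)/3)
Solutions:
 g(b) = 3*log(C1 - b/3)


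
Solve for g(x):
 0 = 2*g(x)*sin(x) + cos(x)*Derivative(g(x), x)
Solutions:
 g(x) = C1*cos(x)^2


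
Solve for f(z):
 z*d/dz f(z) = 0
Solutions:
 f(z) = C1


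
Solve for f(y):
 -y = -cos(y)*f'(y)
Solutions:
 f(y) = C1 + Integral(y/cos(y), y)


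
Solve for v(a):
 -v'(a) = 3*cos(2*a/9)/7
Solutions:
 v(a) = C1 - 27*sin(2*a/9)/14


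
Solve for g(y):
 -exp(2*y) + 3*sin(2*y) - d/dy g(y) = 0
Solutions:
 g(y) = C1 - exp(2*y)/2 - 3*cos(2*y)/2


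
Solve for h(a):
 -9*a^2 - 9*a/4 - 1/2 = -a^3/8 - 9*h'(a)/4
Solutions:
 h(a) = C1 - a^4/72 + 4*a^3/3 + a^2/2 + 2*a/9


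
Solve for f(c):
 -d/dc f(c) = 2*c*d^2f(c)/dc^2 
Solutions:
 f(c) = C1 + C2*sqrt(c)


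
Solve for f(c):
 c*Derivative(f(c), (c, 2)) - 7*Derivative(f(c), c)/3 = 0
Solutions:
 f(c) = C1 + C2*c^(10/3)


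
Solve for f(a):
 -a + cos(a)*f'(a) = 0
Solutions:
 f(a) = C1 + Integral(a/cos(a), a)


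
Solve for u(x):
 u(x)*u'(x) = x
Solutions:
 u(x) = -sqrt(C1 + x^2)
 u(x) = sqrt(C1 + x^2)


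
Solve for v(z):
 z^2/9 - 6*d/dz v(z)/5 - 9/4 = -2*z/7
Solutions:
 v(z) = C1 + 5*z^3/162 + 5*z^2/42 - 15*z/8


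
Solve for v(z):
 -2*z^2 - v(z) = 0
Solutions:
 v(z) = -2*z^2


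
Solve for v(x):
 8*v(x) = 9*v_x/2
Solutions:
 v(x) = C1*exp(16*x/9)


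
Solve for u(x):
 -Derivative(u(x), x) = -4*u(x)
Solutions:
 u(x) = C1*exp(4*x)


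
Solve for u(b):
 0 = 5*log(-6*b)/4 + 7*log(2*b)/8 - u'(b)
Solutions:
 u(b) = C1 + 17*b*log(b)/8 + b*(-17 + 7*log(2) + 10*log(6) + 10*I*pi)/8


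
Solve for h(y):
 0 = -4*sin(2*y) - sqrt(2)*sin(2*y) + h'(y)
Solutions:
 h(y) = C1 - 2*cos(2*y) - sqrt(2)*cos(2*y)/2


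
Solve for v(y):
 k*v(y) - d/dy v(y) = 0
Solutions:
 v(y) = C1*exp(k*y)


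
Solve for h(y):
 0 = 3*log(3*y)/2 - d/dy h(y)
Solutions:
 h(y) = C1 + 3*y*log(y)/2 - 3*y/2 + 3*y*log(3)/2


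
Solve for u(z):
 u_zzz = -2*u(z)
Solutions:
 u(z) = C3*exp(-2^(1/3)*z) + (C1*sin(2^(1/3)*sqrt(3)*z/2) + C2*cos(2^(1/3)*sqrt(3)*z/2))*exp(2^(1/3)*z/2)


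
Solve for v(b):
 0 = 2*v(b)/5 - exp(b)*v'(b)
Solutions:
 v(b) = C1*exp(-2*exp(-b)/5)


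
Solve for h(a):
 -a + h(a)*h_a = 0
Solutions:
 h(a) = -sqrt(C1 + a^2)
 h(a) = sqrt(C1 + a^2)


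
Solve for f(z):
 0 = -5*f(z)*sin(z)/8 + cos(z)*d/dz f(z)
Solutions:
 f(z) = C1/cos(z)^(5/8)


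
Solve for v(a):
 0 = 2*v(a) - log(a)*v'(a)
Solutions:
 v(a) = C1*exp(2*li(a))


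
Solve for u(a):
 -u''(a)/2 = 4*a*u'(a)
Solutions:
 u(a) = C1 + C2*erf(2*a)


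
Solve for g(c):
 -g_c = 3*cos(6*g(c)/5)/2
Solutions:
 3*c/2 - 5*log(sin(6*g(c)/5) - 1)/12 + 5*log(sin(6*g(c)/5) + 1)/12 = C1


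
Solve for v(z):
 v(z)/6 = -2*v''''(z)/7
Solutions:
 v(z) = (C1*sin(3^(3/4)*7^(1/4)*z/6) + C2*cos(3^(3/4)*7^(1/4)*z/6))*exp(-3^(3/4)*7^(1/4)*z/6) + (C3*sin(3^(3/4)*7^(1/4)*z/6) + C4*cos(3^(3/4)*7^(1/4)*z/6))*exp(3^(3/4)*7^(1/4)*z/6)


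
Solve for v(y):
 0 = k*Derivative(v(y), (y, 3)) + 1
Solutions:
 v(y) = C1 + C2*y + C3*y^2 - y^3/(6*k)


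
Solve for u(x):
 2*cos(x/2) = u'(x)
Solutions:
 u(x) = C1 + 4*sin(x/2)


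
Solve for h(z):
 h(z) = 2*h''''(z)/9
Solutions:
 h(z) = C1*exp(-2^(3/4)*sqrt(3)*z/2) + C2*exp(2^(3/4)*sqrt(3)*z/2) + C3*sin(2^(3/4)*sqrt(3)*z/2) + C4*cos(2^(3/4)*sqrt(3)*z/2)


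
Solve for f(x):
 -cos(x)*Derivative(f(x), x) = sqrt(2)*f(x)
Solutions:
 f(x) = C1*(sin(x) - 1)^(sqrt(2)/2)/(sin(x) + 1)^(sqrt(2)/2)


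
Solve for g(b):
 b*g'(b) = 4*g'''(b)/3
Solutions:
 g(b) = C1 + Integral(C2*airyai(6^(1/3)*b/2) + C3*airybi(6^(1/3)*b/2), b)


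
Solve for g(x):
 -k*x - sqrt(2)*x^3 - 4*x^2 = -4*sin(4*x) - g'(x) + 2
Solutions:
 g(x) = C1 + k*x^2/2 + sqrt(2)*x^4/4 + 4*x^3/3 + 2*x + cos(4*x)


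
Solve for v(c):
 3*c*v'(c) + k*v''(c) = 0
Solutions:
 v(c) = C1 + C2*sqrt(k)*erf(sqrt(6)*c*sqrt(1/k)/2)


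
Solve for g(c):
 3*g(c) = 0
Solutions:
 g(c) = 0


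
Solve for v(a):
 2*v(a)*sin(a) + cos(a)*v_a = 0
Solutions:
 v(a) = C1*cos(a)^2


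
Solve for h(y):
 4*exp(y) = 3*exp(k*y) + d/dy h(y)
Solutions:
 h(y) = C1 + 4*exp(y) - 3*exp(k*y)/k


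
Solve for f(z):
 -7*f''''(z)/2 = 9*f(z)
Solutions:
 f(z) = (C1*sin(14^(3/4)*sqrt(3)*z/14) + C2*cos(14^(3/4)*sqrt(3)*z/14))*exp(-14^(3/4)*sqrt(3)*z/14) + (C3*sin(14^(3/4)*sqrt(3)*z/14) + C4*cos(14^(3/4)*sqrt(3)*z/14))*exp(14^(3/4)*sqrt(3)*z/14)


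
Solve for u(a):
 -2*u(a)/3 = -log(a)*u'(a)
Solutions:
 u(a) = C1*exp(2*li(a)/3)


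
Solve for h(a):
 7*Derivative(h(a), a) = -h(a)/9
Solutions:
 h(a) = C1*exp(-a/63)


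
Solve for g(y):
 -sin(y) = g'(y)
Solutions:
 g(y) = C1 + cos(y)


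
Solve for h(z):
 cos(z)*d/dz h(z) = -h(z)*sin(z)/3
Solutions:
 h(z) = C1*cos(z)^(1/3)


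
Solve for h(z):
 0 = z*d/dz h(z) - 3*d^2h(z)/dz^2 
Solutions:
 h(z) = C1 + C2*erfi(sqrt(6)*z/6)


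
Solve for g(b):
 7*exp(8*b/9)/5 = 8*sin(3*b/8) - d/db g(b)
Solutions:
 g(b) = C1 - 63*exp(8*b/9)/40 - 64*cos(3*b/8)/3


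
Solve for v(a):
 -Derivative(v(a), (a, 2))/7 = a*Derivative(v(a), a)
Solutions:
 v(a) = C1 + C2*erf(sqrt(14)*a/2)


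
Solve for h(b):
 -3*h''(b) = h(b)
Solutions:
 h(b) = C1*sin(sqrt(3)*b/3) + C2*cos(sqrt(3)*b/3)


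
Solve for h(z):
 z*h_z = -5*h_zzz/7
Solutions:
 h(z) = C1 + Integral(C2*airyai(-5^(2/3)*7^(1/3)*z/5) + C3*airybi(-5^(2/3)*7^(1/3)*z/5), z)


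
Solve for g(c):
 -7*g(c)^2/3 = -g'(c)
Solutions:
 g(c) = -3/(C1 + 7*c)


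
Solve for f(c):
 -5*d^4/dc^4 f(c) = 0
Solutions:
 f(c) = C1 + C2*c + C3*c^2 + C4*c^3


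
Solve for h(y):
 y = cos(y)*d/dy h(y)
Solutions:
 h(y) = C1 + Integral(y/cos(y), y)


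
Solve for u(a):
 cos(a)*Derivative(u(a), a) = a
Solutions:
 u(a) = C1 + Integral(a/cos(a), a)


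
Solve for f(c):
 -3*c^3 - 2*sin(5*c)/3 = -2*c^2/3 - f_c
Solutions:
 f(c) = C1 + 3*c^4/4 - 2*c^3/9 - 2*cos(5*c)/15


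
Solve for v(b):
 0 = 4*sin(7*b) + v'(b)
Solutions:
 v(b) = C1 + 4*cos(7*b)/7


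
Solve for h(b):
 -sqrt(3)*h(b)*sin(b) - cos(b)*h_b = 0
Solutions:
 h(b) = C1*cos(b)^(sqrt(3))


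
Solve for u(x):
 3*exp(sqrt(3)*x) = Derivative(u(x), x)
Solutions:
 u(x) = C1 + sqrt(3)*exp(sqrt(3)*x)


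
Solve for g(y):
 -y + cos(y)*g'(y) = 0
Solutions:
 g(y) = C1 + Integral(y/cos(y), y)


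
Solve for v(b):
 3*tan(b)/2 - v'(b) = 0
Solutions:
 v(b) = C1 - 3*log(cos(b))/2


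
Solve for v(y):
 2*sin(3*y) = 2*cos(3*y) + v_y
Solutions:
 v(y) = C1 - 2*sqrt(2)*sin(3*y + pi/4)/3


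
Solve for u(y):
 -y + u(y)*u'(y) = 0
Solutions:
 u(y) = -sqrt(C1 + y^2)
 u(y) = sqrt(C1 + y^2)


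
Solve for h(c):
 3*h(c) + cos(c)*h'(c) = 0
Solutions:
 h(c) = C1*(sin(c) - 1)^(3/2)/(sin(c) + 1)^(3/2)


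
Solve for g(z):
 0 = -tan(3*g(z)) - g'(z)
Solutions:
 g(z) = -asin(C1*exp(-3*z))/3 + pi/3
 g(z) = asin(C1*exp(-3*z))/3


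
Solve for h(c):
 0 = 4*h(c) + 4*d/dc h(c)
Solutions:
 h(c) = C1*exp(-c)


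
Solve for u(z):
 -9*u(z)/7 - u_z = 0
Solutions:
 u(z) = C1*exp(-9*z/7)


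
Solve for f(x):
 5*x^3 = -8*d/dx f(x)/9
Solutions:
 f(x) = C1 - 45*x^4/32


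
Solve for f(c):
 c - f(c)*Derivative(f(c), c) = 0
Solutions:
 f(c) = -sqrt(C1 + c^2)
 f(c) = sqrt(C1 + c^2)


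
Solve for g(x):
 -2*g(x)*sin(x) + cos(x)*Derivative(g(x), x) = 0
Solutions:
 g(x) = C1/cos(x)^2


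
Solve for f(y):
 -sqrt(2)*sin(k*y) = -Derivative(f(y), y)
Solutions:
 f(y) = C1 - sqrt(2)*cos(k*y)/k


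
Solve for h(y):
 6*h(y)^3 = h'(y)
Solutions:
 h(y) = -sqrt(2)*sqrt(-1/(C1 + 6*y))/2
 h(y) = sqrt(2)*sqrt(-1/(C1 + 6*y))/2


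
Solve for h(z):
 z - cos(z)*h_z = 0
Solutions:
 h(z) = C1 + Integral(z/cos(z), z)


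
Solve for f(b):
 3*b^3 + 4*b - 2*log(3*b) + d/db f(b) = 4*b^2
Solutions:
 f(b) = C1 - 3*b^4/4 + 4*b^3/3 - 2*b^2 + 2*b*log(b) - 2*b + 2*b*log(3)


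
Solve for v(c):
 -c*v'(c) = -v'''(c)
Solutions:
 v(c) = C1 + Integral(C2*airyai(c) + C3*airybi(c), c)


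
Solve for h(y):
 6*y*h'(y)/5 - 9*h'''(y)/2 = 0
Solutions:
 h(y) = C1 + Integral(C2*airyai(30^(2/3)*y/15) + C3*airybi(30^(2/3)*y/15), y)


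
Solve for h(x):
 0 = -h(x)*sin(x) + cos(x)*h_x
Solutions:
 h(x) = C1/cos(x)


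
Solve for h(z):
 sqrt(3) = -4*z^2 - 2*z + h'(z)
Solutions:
 h(z) = C1 + 4*z^3/3 + z^2 + sqrt(3)*z


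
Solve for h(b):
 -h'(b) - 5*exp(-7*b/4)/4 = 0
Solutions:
 h(b) = C1 + 5*exp(-7*b/4)/7


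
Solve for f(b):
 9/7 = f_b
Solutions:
 f(b) = C1 + 9*b/7


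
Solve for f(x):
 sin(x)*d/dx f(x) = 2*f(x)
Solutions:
 f(x) = C1*(cos(x) - 1)/(cos(x) + 1)


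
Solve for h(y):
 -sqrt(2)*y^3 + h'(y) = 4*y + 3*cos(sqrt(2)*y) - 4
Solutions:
 h(y) = C1 + sqrt(2)*y^4/4 + 2*y^2 - 4*y + 3*sqrt(2)*sin(sqrt(2)*y)/2


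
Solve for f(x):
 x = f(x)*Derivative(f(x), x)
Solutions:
 f(x) = -sqrt(C1 + x^2)
 f(x) = sqrt(C1 + x^2)


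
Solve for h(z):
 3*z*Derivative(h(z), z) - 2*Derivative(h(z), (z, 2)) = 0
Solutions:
 h(z) = C1 + C2*erfi(sqrt(3)*z/2)


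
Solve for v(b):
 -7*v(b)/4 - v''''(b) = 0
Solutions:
 v(b) = (C1*sin(7^(1/4)*b/2) + C2*cos(7^(1/4)*b/2))*exp(-7^(1/4)*b/2) + (C3*sin(7^(1/4)*b/2) + C4*cos(7^(1/4)*b/2))*exp(7^(1/4)*b/2)


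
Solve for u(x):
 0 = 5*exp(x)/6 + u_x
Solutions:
 u(x) = C1 - 5*exp(x)/6


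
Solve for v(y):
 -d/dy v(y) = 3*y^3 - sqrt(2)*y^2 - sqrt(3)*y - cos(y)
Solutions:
 v(y) = C1 - 3*y^4/4 + sqrt(2)*y^3/3 + sqrt(3)*y^2/2 + sin(y)


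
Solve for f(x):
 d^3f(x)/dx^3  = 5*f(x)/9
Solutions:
 f(x) = C3*exp(15^(1/3)*x/3) + (C1*sin(3^(5/6)*5^(1/3)*x/6) + C2*cos(3^(5/6)*5^(1/3)*x/6))*exp(-15^(1/3)*x/6)


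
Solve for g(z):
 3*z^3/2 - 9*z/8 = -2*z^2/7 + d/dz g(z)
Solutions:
 g(z) = C1 + 3*z^4/8 + 2*z^3/21 - 9*z^2/16


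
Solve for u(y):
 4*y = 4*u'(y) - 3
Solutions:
 u(y) = C1 + y^2/2 + 3*y/4


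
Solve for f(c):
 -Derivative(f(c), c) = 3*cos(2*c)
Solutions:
 f(c) = C1 - 3*sin(2*c)/2


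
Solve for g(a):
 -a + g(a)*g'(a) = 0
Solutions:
 g(a) = -sqrt(C1 + a^2)
 g(a) = sqrt(C1 + a^2)


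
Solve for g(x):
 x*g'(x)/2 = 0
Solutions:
 g(x) = C1


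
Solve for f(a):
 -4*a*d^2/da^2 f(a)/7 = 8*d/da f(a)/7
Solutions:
 f(a) = C1 + C2/a


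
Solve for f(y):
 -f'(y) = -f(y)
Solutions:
 f(y) = C1*exp(y)


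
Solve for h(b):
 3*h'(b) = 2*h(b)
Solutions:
 h(b) = C1*exp(2*b/3)


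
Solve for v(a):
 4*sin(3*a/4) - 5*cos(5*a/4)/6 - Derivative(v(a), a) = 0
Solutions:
 v(a) = C1 - 2*sin(5*a/4)/3 - 16*cos(3*a/4)/3


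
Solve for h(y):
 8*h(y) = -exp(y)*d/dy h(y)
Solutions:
 h(y) = C1*exp(8*exp(-y))


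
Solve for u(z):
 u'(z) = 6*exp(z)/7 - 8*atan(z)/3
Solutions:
 u(z) = C1 - 8*z*atan(z)/3 + 6*exp(z)/7 + 4*log(z^2 + 1)/3


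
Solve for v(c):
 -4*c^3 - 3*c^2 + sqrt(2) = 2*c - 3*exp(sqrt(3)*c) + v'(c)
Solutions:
 v(c) = C1 - c^4 - c^3 - c^2 + sqrt(2)*c + sqrt(3)*exp(sqrt(3)*c)


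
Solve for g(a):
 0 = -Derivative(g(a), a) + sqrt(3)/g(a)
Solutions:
 g(a) = -sqrt(C1 + 2*sqrt(3)*a)
 g(a) = sqrt(C1 + 2*sqrt(3)*a)


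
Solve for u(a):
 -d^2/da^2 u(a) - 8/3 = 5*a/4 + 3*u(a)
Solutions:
 u(a) = C1*sin(sqrt(3)*a) + C2*cos(sqrt(3)*a) - 5*a/12 - 8/9


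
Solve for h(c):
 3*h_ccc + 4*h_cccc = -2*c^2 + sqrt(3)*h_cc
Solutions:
 h(c) = C1 + C2*c + C3*exp(c*(-3 + sqrt(9 + 16*sqrt(3)))/8) + C4*exp(-c*(3 + sqrt(9 + 16*sqrt(3)))/8) + sqrt(3)*c^4/18 + 2*c^3/3 + c^2*(8/3 + 2*sqrt(3))


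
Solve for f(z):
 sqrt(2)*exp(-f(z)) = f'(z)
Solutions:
 f(z) = log(C1 + sqrt(2)*z)


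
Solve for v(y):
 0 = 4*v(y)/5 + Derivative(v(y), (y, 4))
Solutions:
 v(y) = (C1*sin(5^(3/4)*y/5) + C2*cos(5^(3/4)*y/5))*exp(-5^(3/4)*y/5) + (C3*sin(5^(3/4)*y/5) + C4*cos(5^(3/4)*y/5))*exp(5^(3/4)*y/5)


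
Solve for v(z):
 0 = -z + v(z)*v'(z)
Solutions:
 v(z) = -sqrt(C1 + z^2)
 v(z) = sqrt(C1 + z^2)


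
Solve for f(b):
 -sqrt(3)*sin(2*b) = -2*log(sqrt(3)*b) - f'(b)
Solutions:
 f(b) = C1 - 2*b*log(b) - b*log(3) + 2*b - sqrt(3)*cos(2*b)/2


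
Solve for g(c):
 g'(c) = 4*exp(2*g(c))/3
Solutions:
 g(c) = log(-1/(C1 + 4*c))/2 - log(2) + log(6)/2
 g(c) = log(-sqrt(-1/(C1 + 4*c))) - log(2) + log(6)/2


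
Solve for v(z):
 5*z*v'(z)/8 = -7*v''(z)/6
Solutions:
 v(z) = C1 + C2*erf(sqrt(210)*z/28)


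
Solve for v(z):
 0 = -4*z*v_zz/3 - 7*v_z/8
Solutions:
 v(z) = C1 + C2*z^(11/32)


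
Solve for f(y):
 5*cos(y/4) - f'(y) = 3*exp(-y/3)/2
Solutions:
 f(y) = C1 + 20*sin(y/4) + 9*exp(-y/3)/2


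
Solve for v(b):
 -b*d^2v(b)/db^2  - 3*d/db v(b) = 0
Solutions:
 v(b) = C1 + C2/b^2


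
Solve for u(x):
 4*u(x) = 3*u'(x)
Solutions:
 u(x) = C1*exp(4*x/3)


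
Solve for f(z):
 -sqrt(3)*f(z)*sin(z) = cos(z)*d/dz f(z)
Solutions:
 f(z) = C1*cos(z)^(sqrt(3))


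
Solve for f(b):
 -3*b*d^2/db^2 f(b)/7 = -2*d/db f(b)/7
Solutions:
 f(b) = C1 + C2*b^(5/3)


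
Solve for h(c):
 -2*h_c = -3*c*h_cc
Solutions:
 h(c) = C1 + C2*c^(5/3)


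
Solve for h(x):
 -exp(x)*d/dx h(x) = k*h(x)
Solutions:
 h(x) = C1*exp(k*exp(-x))


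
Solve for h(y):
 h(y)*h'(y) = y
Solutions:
 h(y) = -sqrt(C1 + y^2)
 h(y) = sqrt(C1 + y^2)


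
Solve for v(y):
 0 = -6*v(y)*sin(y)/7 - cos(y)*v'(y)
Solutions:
 v(y) = C1*cos(y)^(6/7)


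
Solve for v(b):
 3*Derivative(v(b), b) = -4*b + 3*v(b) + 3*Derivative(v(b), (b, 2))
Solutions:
 v(b) = 4*b/3 + (C1*sin(sqrt(3)*b/2) + C2*cos(sqrt(3)*b/2))*exp(b/2) + 4/3


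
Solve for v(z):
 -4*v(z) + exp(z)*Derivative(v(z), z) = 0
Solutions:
 v(z) = C1*exp(-4*exp(-z))


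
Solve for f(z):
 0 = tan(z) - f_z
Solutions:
 f(z) = C1 - log(cos(z))


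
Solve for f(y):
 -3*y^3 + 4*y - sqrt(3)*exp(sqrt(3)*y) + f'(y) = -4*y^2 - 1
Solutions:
 f(y) = C1 + 3*y^4/4 - 4*y^3/3 - 2*y^2 - y + exp(sqrt(3)*y)


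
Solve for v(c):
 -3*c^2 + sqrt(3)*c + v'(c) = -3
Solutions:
 v(c) = C1 + c^3 - sqrt(3)*c^2/2 - 3*c


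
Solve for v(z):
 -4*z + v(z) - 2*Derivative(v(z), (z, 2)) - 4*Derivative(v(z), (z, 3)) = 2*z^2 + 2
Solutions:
 v(z) = C3*exp(z/2) + 2*z^2 + 4*z + (C1*sin(z/2) + C2*cos(z/2))*exp(-z/2) + 10


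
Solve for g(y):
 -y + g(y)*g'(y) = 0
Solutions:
 g(y) = -sqrt(C1 + y^2)
 g(y) = sqrt(C1 + y^2)


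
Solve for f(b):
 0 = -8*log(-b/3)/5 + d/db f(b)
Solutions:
 f(b) = C1 + 8*b*log(-b)/5 + 8*b*(-log(3) - 1)/5


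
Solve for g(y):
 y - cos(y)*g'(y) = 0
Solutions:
 g(y) = C1 + Integral(y/cos(y), y)


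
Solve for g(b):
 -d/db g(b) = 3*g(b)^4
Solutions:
 g(b) = (-3^(2/3) - 3*3^(1/6)*I)*(1/(C1 + 3*b))^(1/3)/6
 g(b) = (-3^(2/3) + 3*3^(1/6)*I)*(1/(C1 + 3*b))^(1/3)/6
 g(b) = (1/(C1 + 9*b))^(1/3)


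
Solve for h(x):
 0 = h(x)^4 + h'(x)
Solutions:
 h(x) = (-3^(2/3) - 3*3^(1/6)*I)*(1/(C1 + x))^(1/3)/6
 h(x) = (-3^(2/3) + 3*3^(1/6)*I)*(1/(C1 + x))^(1/3)/6
 h(x) = (1/(C1 + 3*x))^(1/3)
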